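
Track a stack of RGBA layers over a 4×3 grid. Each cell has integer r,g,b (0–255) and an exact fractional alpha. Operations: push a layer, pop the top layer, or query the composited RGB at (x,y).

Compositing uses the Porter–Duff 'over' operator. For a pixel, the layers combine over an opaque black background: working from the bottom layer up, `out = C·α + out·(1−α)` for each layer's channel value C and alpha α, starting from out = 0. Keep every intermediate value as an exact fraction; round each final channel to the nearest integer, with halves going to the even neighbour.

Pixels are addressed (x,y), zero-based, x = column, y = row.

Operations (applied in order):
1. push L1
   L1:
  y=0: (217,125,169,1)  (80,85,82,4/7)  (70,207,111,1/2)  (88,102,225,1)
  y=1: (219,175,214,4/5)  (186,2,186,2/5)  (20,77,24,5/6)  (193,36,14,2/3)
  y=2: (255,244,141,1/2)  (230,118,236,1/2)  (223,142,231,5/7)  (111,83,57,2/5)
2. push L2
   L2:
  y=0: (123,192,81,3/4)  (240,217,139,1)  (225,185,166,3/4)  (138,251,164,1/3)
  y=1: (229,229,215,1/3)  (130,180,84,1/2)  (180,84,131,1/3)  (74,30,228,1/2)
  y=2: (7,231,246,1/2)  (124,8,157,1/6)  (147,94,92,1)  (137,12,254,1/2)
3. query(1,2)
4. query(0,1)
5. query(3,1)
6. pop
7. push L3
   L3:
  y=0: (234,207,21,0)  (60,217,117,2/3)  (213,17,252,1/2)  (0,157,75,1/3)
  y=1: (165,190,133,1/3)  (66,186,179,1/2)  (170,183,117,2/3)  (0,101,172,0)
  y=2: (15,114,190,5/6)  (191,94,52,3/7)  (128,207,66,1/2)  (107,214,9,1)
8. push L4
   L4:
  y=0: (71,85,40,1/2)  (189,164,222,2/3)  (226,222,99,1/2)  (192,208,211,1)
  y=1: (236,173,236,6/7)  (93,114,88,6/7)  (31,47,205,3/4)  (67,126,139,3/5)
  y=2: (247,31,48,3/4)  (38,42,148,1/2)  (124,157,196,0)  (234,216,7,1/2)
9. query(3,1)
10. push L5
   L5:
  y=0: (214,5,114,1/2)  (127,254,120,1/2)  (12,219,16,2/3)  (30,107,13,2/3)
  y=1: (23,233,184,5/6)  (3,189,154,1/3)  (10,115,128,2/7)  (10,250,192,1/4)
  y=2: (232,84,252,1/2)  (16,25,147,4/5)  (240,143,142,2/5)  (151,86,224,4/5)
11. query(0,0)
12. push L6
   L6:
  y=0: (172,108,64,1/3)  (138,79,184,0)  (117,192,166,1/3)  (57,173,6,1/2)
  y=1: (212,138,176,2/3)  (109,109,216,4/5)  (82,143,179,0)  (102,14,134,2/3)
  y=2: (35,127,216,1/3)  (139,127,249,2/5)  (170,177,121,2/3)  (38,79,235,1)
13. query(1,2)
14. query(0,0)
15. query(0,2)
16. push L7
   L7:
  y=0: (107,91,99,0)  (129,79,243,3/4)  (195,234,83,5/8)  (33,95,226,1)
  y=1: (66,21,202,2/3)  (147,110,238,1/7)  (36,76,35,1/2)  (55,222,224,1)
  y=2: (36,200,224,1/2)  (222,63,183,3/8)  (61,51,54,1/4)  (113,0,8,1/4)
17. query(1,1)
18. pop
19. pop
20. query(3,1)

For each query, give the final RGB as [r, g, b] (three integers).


at x=1,y=2 over L1,L2:
after L1 α=1/2: [115, 59, 118]
after L2 α=1/6: [233/2, 101/2, 249/2]
→ [116, 50, 124]

(0,1) stack=L1,L2; from [0,0,0]:
after L1 α=4/5: [876/5, 140, 856/5]
after L2 α=1/3: [2897/15, 509/3, 929/5]
→ [193, 170, 186]

(3,1) stack=L1,L2; from [0,0,0]:
L1 α=2/3: [386/3, 24, 28/3]
L2 α=1/2: [304/3, 27, 356/3]
= [101, 27, 119]

at x=3,y=1 over L1,L3,L4:
L1 α=2/3: [386/3, 24, 28/3]
L3 α=0: [386/3, 24, 28/3]
L4 α=3/5: [275/3, 426/5, 1307/15]
→ [92, 85, 87]

(0,0) stack=L1,L3,L4,L5; from [0,0,0]:
L1 α=1: [217, 125, 169]
L3 α=0: [217, 125, 169]
L4 α=1/2: [144, 105, 209/2]
L5 α=1/2: [179, 55, 437/4]
= [179, 55, 109]

at x=1,y=2 over L1,L3,L4,L5,L6:
after L1 α=1/2: [115, 59, 118]
after L3 α=3/7: [1033/7, 74, 628/7]
after L4 α=1/2: [1299/14, 58, 832/7]
after L5 α=4/5: [439/14, 158/5, 4948/35]
after L6 α=2/5: [5209/70, 1744/25, 32274/175]
rounded: [74, 70, 184]

(0,0) stack=L1,L3,L4,L5,L6; from [0,0,0]:
after L1 α=1: [217, 125, 169]
after L3 α=0: [217, 125, 169]
after L4 α=1/2: [144, 105, 209/2]
after L5 α=1/2: [179, 55, 437/4]
after L6 α=1/3: [530/3, 218/3, 565/6]
→ [177, 73, 94]

query (0,2) [L1,L3,L4,L5,L6] — begin 0,0,0
L1 α=1/2: [255/2, 122, 141/2]
L3 α=5/6: [135/4, 346/3, 2041/12]
L4 α=3/4: [3099/16, 625/12, 3769/48]
L5 α=1/2: [6811/32, 1633/24, 15865/96]
L6 α=1/3: [2457/16, 3157/36, 26233/144]
= [154, 88, 182]

(1,1) stack=L1,L3,L4,L5,L6,L7; from [0,0,0]:
after L1 α=2/5: [372/5, 4/5, 372/5]
after L3 α=1/2: [351/5, 467/5, 1267/10]
after L4 α=6/7: [3141/35, 3887/35, 6547/70]
after L5 α=1/3: [2129/35, 14389/105, 3979/35]
after L6 α=4/5: [17389/175, 60169/525, 34219/175]
after L7 α=1/7: [130059/1225, 139588/1225, 246964/1225]
rounded: [106, 114, 202]

(3,1) stack=L1,L3,L4,L5; from [0,0,0]:
+L1 (α=2/3) → [386/3, 24, 28/3]
+L3 (α=0) → [386/3, 24, 28/3]
+L4 (α=3/5) → [275/3, 426/5, 1307/15]
+L5 (α=1/4) → [285/4, 632/5, 2267/20]
→ [71, 126, 113]


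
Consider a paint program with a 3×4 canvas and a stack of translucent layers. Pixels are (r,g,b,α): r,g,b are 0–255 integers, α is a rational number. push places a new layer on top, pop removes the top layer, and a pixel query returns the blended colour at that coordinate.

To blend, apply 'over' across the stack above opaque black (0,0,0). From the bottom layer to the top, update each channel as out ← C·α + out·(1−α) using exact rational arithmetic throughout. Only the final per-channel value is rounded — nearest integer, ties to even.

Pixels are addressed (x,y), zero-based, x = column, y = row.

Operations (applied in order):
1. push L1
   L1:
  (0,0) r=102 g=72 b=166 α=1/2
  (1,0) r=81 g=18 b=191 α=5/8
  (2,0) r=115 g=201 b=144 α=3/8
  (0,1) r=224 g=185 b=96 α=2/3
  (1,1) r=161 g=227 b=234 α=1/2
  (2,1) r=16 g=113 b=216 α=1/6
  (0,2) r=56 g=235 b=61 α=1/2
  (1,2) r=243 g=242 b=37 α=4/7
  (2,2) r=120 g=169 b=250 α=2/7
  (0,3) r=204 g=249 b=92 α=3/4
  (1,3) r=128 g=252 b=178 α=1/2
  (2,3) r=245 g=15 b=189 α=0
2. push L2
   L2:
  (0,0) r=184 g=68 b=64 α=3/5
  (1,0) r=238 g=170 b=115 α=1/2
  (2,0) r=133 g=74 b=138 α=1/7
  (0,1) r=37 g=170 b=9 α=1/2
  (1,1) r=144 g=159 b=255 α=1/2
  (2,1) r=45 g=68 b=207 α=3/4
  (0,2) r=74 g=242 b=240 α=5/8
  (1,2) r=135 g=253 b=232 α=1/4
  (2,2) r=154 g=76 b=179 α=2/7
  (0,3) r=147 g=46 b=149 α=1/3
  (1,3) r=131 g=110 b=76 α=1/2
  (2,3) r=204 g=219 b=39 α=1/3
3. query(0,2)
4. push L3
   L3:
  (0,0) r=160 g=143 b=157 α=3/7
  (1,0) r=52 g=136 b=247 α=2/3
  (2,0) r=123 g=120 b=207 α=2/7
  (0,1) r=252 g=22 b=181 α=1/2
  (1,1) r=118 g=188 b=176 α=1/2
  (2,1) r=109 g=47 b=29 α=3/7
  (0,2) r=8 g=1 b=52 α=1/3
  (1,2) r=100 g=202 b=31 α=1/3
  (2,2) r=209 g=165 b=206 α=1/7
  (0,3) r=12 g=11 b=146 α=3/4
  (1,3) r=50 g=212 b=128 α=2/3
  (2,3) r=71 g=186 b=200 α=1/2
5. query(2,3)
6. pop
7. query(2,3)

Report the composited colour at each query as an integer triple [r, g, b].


at x=0,y=2 over L1,L2:
after L1 α=1/2: [28, 235/2, 61/2]
after L2 α=5/8: [227/4, 3125/16, 2583/16]
rounded: [57, 195, 161]

at x=2,y=3 over L1,L2,L3:
L1 α=0: [0, 0, 0]
L2 α=1/3: [68, 73, 13]
L3 α=1/2: [139/2, 259/2, 213/2]
→ [70, 130, 106]

(2,3) stack=L1,L2; from [0,0,0]:
after L1 α=0: [0, 0, 0]
after L2 α=1/3: [68, 73, 13]
rounded: [68, 73, 13]


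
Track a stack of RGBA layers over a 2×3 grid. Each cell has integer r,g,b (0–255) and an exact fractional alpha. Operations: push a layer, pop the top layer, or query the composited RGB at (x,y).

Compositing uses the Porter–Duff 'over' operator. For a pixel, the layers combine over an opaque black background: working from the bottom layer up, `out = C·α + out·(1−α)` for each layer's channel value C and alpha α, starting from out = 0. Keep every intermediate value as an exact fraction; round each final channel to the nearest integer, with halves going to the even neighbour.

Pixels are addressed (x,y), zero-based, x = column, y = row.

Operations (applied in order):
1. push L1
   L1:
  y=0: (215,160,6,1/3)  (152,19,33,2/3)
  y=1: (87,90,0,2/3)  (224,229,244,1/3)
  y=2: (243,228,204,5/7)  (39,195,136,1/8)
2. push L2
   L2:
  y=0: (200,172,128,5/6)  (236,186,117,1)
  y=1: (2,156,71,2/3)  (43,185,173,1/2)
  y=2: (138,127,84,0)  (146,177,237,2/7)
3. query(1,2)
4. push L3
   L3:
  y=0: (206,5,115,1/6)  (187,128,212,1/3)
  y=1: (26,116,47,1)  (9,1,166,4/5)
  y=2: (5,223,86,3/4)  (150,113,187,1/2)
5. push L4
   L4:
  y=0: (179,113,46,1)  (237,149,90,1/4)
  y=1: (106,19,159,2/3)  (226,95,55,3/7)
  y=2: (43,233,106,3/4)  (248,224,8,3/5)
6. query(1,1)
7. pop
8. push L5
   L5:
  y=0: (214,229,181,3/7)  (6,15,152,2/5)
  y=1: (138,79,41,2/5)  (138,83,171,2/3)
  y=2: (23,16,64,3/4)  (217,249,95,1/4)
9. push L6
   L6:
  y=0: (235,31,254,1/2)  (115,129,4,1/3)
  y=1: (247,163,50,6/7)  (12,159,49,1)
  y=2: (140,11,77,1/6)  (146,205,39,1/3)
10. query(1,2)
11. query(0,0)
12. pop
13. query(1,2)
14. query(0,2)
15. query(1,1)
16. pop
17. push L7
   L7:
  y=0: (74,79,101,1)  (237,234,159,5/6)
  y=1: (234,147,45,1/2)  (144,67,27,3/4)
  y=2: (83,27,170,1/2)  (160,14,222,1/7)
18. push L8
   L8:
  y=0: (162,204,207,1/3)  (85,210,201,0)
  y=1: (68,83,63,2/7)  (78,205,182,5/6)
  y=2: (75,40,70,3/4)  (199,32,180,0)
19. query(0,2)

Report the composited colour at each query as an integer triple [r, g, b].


at x=1,y=2 over L1,L2:
after L1 α=1/8: [39/8, 195/8, 17]
after L2 α=2/7: [2531/56, 3807/56, 559/7]
= [45, 68, 80]

query (1,1) [L1,L2,L3,L4] — begin 0,0,0
L1 α=1/3: [224/3, 229/3, 244/3]
L2 α=1/2: [353/6, 392/3, 763/6]
L3 α=4/5: [569/30, 404/15, 4747/30]
L4 α=3/7: [11308/105, 5891/105, 11969/105]
→ [108, 56, 114]

(1,2) stack=L1,L2,L3,L5,L6; from [0,0,0]:
after L1 α=1/8: [39/8, 195/8, 17]
after L2 α=2/7: [2531/56, 3807/56, 559/7]
after L3 α=1/2: [10931/112, 10135/112, 934/7]
after L5 α=1/4: [57097/448, 58293/448, 3467/28]
after L6 α=1/3: [89801/672, 104213/672, 4013/42]
→ [134, 155, 96]

at x=0,y=0 over L1,L2,L3,L5,L6:
after L1 α=1/3: [215/3, 160/3, 2]
after L2 α=5/6: [3215/18, 1370/9, 107]
after L3 α=1/6: [19783/108, 6895/54, 325/3]
after L5 α=3/7: [37117/189, 32339/189, 2929/21]
after L6 α=1/2: [40766/189, 19099/189, 8263/42]
→ [216, 101, 197]

query (1,2) [L1,L2,L3,L5] — begin 0,0,0
L1 α=1/8: [39/8, 195/8, 17]
L2 α=2/7: [2531/56, 3807/56, 559/7]
L3 α=1/2: [10931/112, 10135/112, 934/7]
L5 α=1/4: [57097/448, 58293/448, 3467/28]
= [127, 130, 124]

at x=0,y=2 over L1,L2,L3,L5:
after L1 α=5/7: [1215/7, 1140/7, 1020/7]
after L2 α=0: [1215/7, 1140/7, 1020/7]
after L3 α=3/4: [330/7, 5823/28, 1413/14]
after L5 α=3/4: [813/28, 7167/112, 4101/56]
→ [29, 64, 73]

(1,1) stack=L1,L2,L3,L5; from [0,0,0]:
after L1 α=1/3: [224/3, 229/3, 244/3]
after L2 α=1/2: [353/6, 392/3, 763/6]
after L3 α=4/5: [569/30, 404/15, 4747/30]
after L5 α=2/3: [8849/90, 2894/45, 15007/90]
rounded: [98, 64, 167]

(0,2) stack=L1,L2,L3,L7,L8; from [0,0,0]:
after L1 α=5/7: [1215/7, 1140/7, 1020/7]
after L2 α=0: [1215/7, 1140/7, 1020/7]
after L3 α=3/4: [330/7, 5823/28, 1413/14]
after L7 α=1/2: [911/14, 6579/56, 3793/28]
after L8 α=3/4: [4061/56, 13299/224, 9673/112]
→ [73, 59, 86]


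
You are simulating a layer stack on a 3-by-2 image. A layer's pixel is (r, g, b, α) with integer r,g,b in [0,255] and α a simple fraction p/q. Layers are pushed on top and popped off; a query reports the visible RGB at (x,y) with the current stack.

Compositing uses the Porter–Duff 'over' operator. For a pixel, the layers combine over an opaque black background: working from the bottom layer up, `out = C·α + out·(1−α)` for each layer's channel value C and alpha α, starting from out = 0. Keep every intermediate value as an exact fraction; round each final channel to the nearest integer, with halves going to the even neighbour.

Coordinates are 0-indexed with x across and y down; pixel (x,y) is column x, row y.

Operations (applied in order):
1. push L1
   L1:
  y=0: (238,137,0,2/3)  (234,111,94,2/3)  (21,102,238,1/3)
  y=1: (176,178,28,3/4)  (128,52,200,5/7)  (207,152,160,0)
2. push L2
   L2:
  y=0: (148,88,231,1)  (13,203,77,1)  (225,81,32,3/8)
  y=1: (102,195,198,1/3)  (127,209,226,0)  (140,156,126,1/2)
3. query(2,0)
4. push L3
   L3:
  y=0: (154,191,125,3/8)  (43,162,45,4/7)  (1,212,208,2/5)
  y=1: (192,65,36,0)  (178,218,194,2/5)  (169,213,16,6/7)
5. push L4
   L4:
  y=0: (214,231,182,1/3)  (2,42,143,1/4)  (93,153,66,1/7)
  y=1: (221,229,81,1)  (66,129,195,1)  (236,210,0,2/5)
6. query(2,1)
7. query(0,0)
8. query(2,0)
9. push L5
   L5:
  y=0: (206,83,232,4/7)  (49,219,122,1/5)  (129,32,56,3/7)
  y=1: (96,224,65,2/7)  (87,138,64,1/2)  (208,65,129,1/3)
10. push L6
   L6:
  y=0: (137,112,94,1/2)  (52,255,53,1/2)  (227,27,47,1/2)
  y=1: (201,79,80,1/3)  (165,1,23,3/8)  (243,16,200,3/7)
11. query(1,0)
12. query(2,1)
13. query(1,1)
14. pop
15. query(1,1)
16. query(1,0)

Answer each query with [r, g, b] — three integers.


at x=2,y=0 over L1,L2:
+L1 (α=1/3) → [7, 34, 238/3]
+L2 (α=3/8) → [355/4, 413/8, 739/12]
= [89, 52, 62]

query (2,1) [L1,L2,L3,L4] — begin 0,0,0
+L1 (α=0) → [0, 0, 0]
+L2 (α=1/2) → [70, 78, 63]
+L3 (α=6/7) → [1084/7, 1356/7, 159/7]
+L4 (α=2/5) → [6556/35, 7008/35, 477/35]
= [187, 200, 14]

at x=0,y=0 over L1,L2,L3,L4:
after L1 α=2/3: [476/3, 274/3, 0]
after L2 α=1: [148, 88, 231]
after L3 α=3/8: [601/4, 1013/8, 765/4]
after L4 α=1/3: [343/2, 1937/12, 1129/6]
= [172, 161, 188]

at x=2,y=0 over L1,L2,L3,L4:
L1 α=1/3: [7, 34, 238/3]
L2 α=3/8: [355/4, 413/8, 739/12]
L3 α=2/5: [1073/20, 4631/40, 2403/20]
L4 α=1/7: [4149/70, 16953/140, 7869/70]
= [59, 121, 112]

query (1,0) [L1,L2,L3,L4,L5,L6] — begin 0,0,0
L1 α=2/3: [156, 74, 188/3]
L2 α=1: [13, 203, 77]
L3 α=4/7: [211/7, 1257/7, 411/7]
L4 α=1/4: [647/28, 4065/28, 1117/14]
L5 α=1/5: [198/7, 5598/35, 3088/35]
L6 α=1/2: [281/7, 14523/70, 4943/70]
→ [40, 207, 71]

(2,1) stack=L1,L2,L3,L4,L5,L6; from [0,0,0]:
after L1 α=0: [0, 0, 0]
after L2 α=1/2: [70, 78, 63]
after L3 α=6/7: [1084/7, 1356/7, 159/7]
after L4 α=2/5: [6556/35, 7008/35, 477/35]
after L5 α=1/3: [20392/105, 16291/105, 1823/35]
after L6 α=3/7: [158113/735, 70204/735, 28292/245]
rounded: [215, 96, 115]

query (1,1) [L1,L2,L3,L4,L5,L6] — begin 0,0,0
after L1 α=5/7: [640/7, 260/7, 1000/7]
after L2 α=0: [640/7, 260/7, 1000/7]
after L3 α=2/5: [4412/35, 3832/35, 5716/35]
after L4 α=1: [66, 129, 195]
after L5 α=1/2: [153/2, 267/2, 259/2]
after L6 α=3/8: [1755/16, 1341/16, 1433/16]
rounded: [110, 84, 90]

query (1,1) [L1,L2,L3,L4,L5] — begin 0,0,0
L1 α=5/7: [640/7, 260/7, 1000/7]
L2 α=0: [640/7, 260/7, 1000/7]
L3 α=2/5: [4412/35, 3832/35, 5716/35]
L4 α=1: [66, 129, 195]
L5 α=1/2: [153/2, 267/2, 259/2]
rounded: [76, 134, 130]

at x=1,y=0 over L1,L2,L3,L4,L5:
+L1 (α=2/3) → [156, 74, 188/3]
+L2 (α=1) → [13, 203, 77]
+L3 (α=4/7) → [211/7, 1257/7, 411/7]
+L4 (α=1/4) → [647/28, 4065/28, 1117/14]
+L5 (α=1/5) → [198/7, 5598/35, 3088/35]
→ [28, 160, 88]


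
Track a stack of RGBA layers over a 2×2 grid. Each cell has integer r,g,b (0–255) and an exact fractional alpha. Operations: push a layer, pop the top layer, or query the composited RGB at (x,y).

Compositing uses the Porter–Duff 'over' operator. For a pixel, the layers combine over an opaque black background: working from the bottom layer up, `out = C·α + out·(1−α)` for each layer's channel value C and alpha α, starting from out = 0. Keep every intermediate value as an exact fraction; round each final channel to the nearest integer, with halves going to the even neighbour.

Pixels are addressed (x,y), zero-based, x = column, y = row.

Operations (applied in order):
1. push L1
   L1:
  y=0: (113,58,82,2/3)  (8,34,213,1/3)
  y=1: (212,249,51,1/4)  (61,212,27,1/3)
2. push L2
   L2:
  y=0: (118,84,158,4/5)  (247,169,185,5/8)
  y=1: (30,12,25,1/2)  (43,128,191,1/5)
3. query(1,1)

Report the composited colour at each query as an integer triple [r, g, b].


(1,1) stack=L1,L2; from [0,0,0]:
+L1 (α=1/3) → [61/3, 212/3, 9]
+L2 (α=1/5) → [373/15, 1232/15, 227/5]
= [25, 82, 45]


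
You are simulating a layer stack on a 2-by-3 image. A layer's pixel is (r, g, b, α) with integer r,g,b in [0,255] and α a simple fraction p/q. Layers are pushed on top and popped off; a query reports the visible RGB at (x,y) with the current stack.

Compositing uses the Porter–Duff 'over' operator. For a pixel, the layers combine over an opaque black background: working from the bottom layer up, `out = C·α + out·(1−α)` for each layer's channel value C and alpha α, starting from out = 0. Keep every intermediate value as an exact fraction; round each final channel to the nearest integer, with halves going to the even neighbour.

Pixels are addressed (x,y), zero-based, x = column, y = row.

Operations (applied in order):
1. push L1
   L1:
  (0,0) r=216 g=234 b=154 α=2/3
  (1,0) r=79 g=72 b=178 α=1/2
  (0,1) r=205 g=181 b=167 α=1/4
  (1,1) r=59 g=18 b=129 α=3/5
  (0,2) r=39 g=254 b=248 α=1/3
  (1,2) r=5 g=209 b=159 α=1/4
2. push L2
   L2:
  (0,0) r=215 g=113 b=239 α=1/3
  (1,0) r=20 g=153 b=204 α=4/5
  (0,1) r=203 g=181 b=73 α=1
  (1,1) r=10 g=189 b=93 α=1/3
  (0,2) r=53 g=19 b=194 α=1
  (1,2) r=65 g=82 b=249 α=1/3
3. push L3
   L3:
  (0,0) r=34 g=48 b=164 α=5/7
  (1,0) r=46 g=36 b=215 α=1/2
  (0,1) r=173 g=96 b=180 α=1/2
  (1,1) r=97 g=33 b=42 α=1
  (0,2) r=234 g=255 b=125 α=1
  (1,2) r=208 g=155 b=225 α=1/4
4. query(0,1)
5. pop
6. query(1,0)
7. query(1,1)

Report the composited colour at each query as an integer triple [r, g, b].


at x=0,y=1 over L1,L2,L3:
L1 α=1/4: [205/4, 181/4, 167/4]
L2 α=1: [203, 181, 73]
L3 α=1/2: [188, 277/2, 253/2]
= [188, 138, 126]

(1,0) stack=L1,L2; from [0,0,0]:
+L1 (α=1/2) → [79/2, 36, 89]
+L2 (α=4/5) → [239/10, 648/5, 181]
= [24, 130, 181]

at x=1,y=1 over L1,L2:
+L1 (α=3/5) → [177/5, 54/5, 387/5]
+L2 (α=1/3) → [404/15, 351/5, 413/5]
rounded: [27, 70, 83]


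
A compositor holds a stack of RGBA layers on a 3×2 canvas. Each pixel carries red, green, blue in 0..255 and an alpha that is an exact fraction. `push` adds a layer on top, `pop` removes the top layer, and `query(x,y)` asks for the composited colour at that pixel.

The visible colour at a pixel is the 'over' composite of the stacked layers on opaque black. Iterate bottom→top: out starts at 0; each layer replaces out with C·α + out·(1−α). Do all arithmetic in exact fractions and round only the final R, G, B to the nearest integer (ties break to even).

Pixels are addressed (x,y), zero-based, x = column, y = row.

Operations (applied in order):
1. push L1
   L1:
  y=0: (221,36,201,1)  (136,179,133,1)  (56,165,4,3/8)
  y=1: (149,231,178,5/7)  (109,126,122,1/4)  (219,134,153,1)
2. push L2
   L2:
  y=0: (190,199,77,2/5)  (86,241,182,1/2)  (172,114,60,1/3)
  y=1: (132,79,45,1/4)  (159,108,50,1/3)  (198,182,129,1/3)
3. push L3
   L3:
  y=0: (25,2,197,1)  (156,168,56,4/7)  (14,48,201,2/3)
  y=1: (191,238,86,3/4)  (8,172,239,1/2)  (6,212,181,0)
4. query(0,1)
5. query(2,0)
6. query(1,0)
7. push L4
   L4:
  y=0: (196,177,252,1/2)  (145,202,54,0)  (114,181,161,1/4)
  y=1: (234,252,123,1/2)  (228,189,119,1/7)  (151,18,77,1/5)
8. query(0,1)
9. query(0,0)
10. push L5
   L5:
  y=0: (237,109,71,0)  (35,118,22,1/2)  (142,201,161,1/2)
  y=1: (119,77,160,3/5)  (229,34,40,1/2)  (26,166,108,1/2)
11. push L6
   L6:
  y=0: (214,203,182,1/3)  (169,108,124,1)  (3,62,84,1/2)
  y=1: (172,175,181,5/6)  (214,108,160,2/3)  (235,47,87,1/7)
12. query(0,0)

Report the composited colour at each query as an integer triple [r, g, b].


query (0,1) [L1,L2,L3] — begin 0,0,0
L1 α=5/7: [745/7, 165, 890/7]
L2 α=1/4: [3159/28, 287/2, 2985/28]
L3 α=3/4: [19203/112, 1715/8, 10209/112]
→ [171, 214, 91]

(2,0) stack=L1,L2,L3; from [0,0,0]:
+L1 (α=3/8) → [21, 495/8, 3/2]
+L2 (α=1/3) → [214/3, 317/4, 21]
+L3 (α=2/3) → [298/9, 701/12, 141]
rounded: [33, 58, 141]

at x=1,y=0 over L1,L2,L3:
after L1 α=1: [136, 179, 133]
after L2 α=1/2: [111, 210, 315/2]
after L3 α=4/7: [957/7, 186, 199/2]
→ [137, 186, 100]

(0,1) stack=L1,L2,L3,L4; from [0,0,0]:
after L1 α=5/7: [745/7, 165, 890/7]
after L2 α=1/4: [3159/28, 287/2, 2985/28]
after L3 α=3/4: [19203/112, 1715/8, 10209/112]
after L4 α=1/2: [45411/224, 3731/16, 23985/224]
rounded: [203, 233, 107]

query (0,0) [L1,L2,L3,L4] — begin 0,0,0
+L1 (α=1) → [221, 36, 201]
+L2 (α=2/5) → [1043/5, 506/5, 757/5]
+L3 (α=1) → [25, 2, 197]
+L4 (α=1/2) → [221/2, 179/2, 449/2]
rounded: [110, 90, 224]

query (0,0) [L1,L2,L3,L4,L5,L6] — begin 0,0,0
after L1 α=1: [221, 36, 201]
after L2 α=2/5: [1043/5, 506/5, 757/5]
after L3 α=1: [25, 2, 197]
after L4 α=1/2: [221/2, 179/2, 449/2]
after L5 α=0: [221/2, 179/2, 449/2]
after L6 α=1/3: [145, 382/3, 631/3]
→ [145, 127, 210]


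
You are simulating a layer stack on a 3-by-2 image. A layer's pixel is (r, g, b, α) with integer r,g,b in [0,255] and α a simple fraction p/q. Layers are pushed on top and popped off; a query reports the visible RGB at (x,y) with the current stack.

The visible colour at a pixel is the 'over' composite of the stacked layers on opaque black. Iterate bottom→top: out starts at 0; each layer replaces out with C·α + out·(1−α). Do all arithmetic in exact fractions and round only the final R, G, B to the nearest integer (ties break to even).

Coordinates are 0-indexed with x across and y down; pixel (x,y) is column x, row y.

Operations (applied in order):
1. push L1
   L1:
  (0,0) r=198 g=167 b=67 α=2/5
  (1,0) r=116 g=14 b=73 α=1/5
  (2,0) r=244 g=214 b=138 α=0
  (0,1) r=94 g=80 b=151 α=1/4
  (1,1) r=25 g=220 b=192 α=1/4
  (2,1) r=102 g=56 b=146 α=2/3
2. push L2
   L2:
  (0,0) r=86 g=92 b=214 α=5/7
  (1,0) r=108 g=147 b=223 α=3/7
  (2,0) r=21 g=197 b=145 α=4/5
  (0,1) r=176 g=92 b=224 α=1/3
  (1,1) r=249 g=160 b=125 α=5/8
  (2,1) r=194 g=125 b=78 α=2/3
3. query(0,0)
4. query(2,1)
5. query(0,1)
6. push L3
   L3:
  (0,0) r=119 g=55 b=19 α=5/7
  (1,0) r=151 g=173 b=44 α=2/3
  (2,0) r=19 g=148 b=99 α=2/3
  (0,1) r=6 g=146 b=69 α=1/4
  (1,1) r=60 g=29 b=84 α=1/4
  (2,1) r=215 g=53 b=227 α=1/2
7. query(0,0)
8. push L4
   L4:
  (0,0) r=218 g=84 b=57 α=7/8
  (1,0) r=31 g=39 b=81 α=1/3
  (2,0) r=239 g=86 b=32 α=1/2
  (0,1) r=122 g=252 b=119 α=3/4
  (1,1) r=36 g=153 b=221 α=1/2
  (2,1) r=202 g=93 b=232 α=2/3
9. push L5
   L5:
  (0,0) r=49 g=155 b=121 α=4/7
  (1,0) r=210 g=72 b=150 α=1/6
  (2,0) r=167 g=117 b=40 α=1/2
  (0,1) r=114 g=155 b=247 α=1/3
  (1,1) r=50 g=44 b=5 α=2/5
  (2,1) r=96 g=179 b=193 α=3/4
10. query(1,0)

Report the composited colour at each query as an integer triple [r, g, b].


at x=0,y=0 over L1,L2:
L1 α=2/5: [396/5, 334/5, 134/5]
L2 α=5/7: [2942/35, 424/5, 5618/35]
→ [84, 85, 161]

(2,1) stack=L1,L2; from [0,0,0]:
after L1 α=2/3: [68, 112/3, 292/3]
after L2 α=2/3: [152, 862/9, 760/9]
= [152, 96, 84]

query (0,1) [L1,L2] — begin 0,0,0
+L1 (α=1/4) → [47/2, 20, 151/4]
+L2 (α=1/3) → [223/3, 44, 599/6]
rounded: [74, 44, 100]

query (0,0) [L1,L2,L3] — begin 0,0,0
+L1 (α=2/5) → [396/5, 334/5, 134/5]
+L2 (α=5/7) → [2942/35, 424/5, 5618/35]
+L3 (α=5/7) → [26709/245, 2223/35, 14561/245]
rounded: [109, 64, 59]

query (1,0) [L1,L2,L3,L4,L5] — begin 0,0,0
+L1 (α=1/5) → [116/5, 14/5, 73/5]
+L2 (α=3/7) → [2084/35, 323/5, 3637/35]
+L3 (α=2/3) → [4218/35, 2053/15, 2239/35]
+L4 (α=1/3) → [9521/105, 4691/45, 7313/105]
+L5 (α=1/6) → [13931/126, 5339/54, 10463/126]
rounded: [111, 99, 83]


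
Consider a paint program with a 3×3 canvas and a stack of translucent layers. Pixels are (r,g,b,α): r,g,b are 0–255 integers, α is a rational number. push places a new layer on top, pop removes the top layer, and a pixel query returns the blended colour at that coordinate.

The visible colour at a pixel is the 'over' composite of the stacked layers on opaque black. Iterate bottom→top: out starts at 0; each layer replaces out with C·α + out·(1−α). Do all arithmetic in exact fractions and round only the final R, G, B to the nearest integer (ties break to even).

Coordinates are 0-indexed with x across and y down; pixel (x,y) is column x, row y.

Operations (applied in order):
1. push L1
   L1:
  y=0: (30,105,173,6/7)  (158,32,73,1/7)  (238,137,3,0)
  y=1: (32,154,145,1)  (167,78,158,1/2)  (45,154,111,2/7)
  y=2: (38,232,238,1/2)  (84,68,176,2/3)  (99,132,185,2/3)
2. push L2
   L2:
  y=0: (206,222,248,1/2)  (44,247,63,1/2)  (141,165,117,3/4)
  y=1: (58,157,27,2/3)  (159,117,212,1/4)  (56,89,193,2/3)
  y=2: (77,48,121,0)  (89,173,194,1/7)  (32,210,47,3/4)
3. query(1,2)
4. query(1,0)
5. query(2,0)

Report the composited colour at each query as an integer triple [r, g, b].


(1,2) stack=L1,L2; from [0,0,0]:
+L1 (α=2/3) → [56, 136/3, 352/3]
+L2 (α=1/7) → [425/7, 445/7, 898/7]
= [61, 64, 128]

(1,0) stack=L1,L2; from [0,0,0]:
+L1 (α=1/7) → [158/7, 32/7, 73/7]
+L2 (α=1/2) → [233/7, 1761/14, 257/7]
= [33, 126, 37]

query (2,0) [L1,L2] — begin 0,0,0
L1 α=0: [0, 0, 0]
L2 α=3/4: [423/4, 495/4, 351/4]
→ [106, 124, 88]


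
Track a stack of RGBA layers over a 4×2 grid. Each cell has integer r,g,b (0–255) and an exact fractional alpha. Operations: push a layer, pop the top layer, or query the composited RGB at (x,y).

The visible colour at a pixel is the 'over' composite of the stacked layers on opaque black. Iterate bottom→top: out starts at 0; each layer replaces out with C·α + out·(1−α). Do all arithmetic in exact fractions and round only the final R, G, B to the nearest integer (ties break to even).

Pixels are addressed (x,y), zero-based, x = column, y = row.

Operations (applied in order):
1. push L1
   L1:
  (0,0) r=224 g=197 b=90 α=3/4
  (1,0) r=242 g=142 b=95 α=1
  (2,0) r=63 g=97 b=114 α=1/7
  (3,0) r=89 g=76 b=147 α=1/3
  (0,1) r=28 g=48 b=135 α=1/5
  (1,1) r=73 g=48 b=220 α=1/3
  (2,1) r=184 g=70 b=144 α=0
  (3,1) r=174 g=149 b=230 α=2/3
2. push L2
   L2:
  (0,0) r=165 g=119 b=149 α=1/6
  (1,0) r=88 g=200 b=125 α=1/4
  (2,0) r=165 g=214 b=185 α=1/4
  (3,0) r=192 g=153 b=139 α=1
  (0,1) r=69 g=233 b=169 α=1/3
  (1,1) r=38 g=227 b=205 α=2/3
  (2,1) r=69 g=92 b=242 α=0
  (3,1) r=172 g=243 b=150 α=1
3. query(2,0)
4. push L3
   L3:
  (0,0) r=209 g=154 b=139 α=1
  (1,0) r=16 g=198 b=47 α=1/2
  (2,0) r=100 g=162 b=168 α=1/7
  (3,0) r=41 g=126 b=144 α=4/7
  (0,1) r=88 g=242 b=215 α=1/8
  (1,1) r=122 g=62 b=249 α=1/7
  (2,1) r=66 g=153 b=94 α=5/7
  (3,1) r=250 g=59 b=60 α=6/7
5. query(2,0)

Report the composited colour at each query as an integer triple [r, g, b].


(2,0) stack=L1,L2; from [0,0,0]:
+L1 (α=1/7) → [9, 97/7, 114/7]
+L2 (α=1/4) → [48, 1789/28, 1637/28]
= [48, 64, 58]

at x=2,y=0 over L1,L2,L3:
after L1 α=1/7: [9, 97/7, 114/7]
after L2 α=1/4: [48, 1789/28, 1637/28]
after L3 α=1/7: [388/7, 7635/98, 7263/98]
= [55, 78, 74]


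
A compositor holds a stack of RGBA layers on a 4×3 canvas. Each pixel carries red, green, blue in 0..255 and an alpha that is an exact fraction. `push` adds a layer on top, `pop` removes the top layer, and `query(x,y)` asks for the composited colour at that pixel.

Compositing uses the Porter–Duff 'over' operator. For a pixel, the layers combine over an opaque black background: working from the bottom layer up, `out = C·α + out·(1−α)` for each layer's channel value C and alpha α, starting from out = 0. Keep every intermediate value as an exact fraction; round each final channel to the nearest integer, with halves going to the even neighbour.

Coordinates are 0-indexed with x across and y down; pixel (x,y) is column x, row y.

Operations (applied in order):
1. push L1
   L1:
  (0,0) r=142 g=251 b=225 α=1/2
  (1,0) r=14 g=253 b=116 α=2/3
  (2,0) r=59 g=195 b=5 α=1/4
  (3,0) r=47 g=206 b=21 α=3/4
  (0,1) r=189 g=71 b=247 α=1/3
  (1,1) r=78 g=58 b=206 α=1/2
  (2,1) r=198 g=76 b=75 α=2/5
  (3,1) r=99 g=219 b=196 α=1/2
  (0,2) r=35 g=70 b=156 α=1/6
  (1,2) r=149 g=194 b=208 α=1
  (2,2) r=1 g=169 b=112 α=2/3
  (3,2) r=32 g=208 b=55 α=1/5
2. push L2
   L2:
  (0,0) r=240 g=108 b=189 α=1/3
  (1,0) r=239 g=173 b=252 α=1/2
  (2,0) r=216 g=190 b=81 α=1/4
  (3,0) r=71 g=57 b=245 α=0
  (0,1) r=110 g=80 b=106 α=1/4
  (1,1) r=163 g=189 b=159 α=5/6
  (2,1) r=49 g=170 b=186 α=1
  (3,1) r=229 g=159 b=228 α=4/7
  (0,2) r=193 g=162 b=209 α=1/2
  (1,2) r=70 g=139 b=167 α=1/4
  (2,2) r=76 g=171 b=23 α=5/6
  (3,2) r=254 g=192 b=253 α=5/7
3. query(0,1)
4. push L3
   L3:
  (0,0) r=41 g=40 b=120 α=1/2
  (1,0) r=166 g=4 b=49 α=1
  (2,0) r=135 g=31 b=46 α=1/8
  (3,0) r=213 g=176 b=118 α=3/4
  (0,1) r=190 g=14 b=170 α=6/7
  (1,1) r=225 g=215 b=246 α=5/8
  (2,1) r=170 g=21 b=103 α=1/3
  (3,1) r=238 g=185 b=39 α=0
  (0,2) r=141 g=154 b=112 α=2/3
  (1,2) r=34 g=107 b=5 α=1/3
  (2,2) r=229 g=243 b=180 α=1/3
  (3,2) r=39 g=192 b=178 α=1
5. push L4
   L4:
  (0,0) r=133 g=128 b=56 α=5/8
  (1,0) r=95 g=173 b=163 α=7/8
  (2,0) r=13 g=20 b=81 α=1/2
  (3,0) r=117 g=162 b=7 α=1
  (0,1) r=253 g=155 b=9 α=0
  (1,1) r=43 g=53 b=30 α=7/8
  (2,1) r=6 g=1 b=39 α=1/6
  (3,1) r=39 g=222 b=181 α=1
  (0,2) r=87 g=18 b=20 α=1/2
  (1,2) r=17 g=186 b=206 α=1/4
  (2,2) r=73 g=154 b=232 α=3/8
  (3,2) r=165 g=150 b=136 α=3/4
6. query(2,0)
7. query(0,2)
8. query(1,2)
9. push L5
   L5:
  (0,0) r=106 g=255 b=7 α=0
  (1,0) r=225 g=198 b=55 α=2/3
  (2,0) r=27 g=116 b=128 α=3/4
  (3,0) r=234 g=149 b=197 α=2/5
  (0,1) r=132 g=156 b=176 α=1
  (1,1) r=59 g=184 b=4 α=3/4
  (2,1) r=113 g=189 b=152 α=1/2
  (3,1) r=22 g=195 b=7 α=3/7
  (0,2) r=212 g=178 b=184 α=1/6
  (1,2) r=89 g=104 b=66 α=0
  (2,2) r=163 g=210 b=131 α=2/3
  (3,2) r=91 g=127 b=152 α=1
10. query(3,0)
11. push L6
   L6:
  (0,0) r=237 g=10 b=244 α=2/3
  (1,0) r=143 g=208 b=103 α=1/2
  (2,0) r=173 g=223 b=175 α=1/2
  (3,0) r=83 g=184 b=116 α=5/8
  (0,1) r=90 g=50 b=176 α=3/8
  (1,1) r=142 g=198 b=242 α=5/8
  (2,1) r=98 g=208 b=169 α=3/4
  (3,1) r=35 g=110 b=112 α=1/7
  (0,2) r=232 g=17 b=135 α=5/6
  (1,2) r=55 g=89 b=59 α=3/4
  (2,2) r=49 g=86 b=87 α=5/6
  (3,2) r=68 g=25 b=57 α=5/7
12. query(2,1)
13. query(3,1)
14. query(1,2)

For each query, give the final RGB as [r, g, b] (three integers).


at x=0,y=1 over L1,L2:
L1 α=1/3: [63, 71/3, 247/3]
L2 α=1/4: [299/4, 151/4, 353/4]
rounded: [75, 38, 88]

query (2,0) [L1,L2,L3,L4] — begin 0,0,0
L1 α=1/4: [59/4, 195/4, 5/4]
L2 α=1/4: [1041/16, 1345/16, 339/16]
L3 α=1/8: [9447/128, 9911/128, 3109/128]
L4 α=1/2: [11111/256, 12471/256, 13477/256]
= [43, 49, 53]

at x=0,y=2 over L1,L2,L3,L4:
L1 α=1/6: [35/6, 35/3, 26]
L2 α=1/2: [1193/12, 521/6, 235/2]
L3 α=2/3: [4577/36, 2369/18, 683/6]
L4 α=1/2: [7709/72, 2693/36, 803/12]
= [107, 75, 67]

(1,2) stack=L1,L2,L3,L4; from [0,0,0]:
+L1 (α=1) → [149, 194, 208]
+L2 (α=1/4) → [517/4, 721/4, 791/4]
+L3 (α=1/3) → [195/2, 935/6, 267/2]
+L4 (α=1/4) → [619/8, 1307/8, 1213/8]
rounded: [77, 163, 152]

at x=3,y=0 over L1,L2,L3,L4,L5:
L1 α=3/4: [141/4, 309/2, 63/4]
L2 α=0: [141/4, 309/2, 63/4]
L3 α=3/4: [2697/16, 1365/8, 1479/16]
L4 α=1: [117, 162, 7]
L5 α=2/5: [819/5, 784/5, 83]
→ [164, 157, 83]

(2,1) stack=L1,L2,L3,L4,L5,L6; from [0,0,0]:
L1 α=2/5: [396/5, 152/5, 30]
L2 α=1: [49, 170, 186]
L3 α=1/3: [268/3, 361/3, 475/3]
L4 α=1/6: [679/9, 904/9, 1246/9]
L5 α=1/2: [848/9, 2605/18, 1307/9]
L6 α=3/4: [1747/18, 13837/72, 2935/18]
→ [97, 192, 163]

(3,1) stack=L1,L2,L3,L4,L5,L6; from [0,0,0]:
L1 α=1/2: [99/2, 219/2, 98]
L2 α=4/7: [2129/14, 1929/14, 1206/7]
L3 α=0: [2129/14, 1929/14, 1206/7]
L4 α=1: [39, 222, 181]
L5 α=3/7: [222/7, 1473/7, 745/7]
L6 α=1/7: [1577/49, 9608/49, 5254/49]
→ [32, 196, 107]

query (1,2) [L1,L2,L3,L4,L5,L6] — begin 0,0,0
L1 α=1: [149, 194, 208]
L2 α=1/4: [517/4, 721/4, 791/4]
L3 α=1/3: [195/2, 935/6, 267/2]
L4 α=1/4: [619/8, 1307/8, 1213/8]
L5 α=0: [619/8, 1307/8, 1213/8]
L6 α=3/4: [1939/32, 3443/32, 2629/32]
→ [61, 108, 82]


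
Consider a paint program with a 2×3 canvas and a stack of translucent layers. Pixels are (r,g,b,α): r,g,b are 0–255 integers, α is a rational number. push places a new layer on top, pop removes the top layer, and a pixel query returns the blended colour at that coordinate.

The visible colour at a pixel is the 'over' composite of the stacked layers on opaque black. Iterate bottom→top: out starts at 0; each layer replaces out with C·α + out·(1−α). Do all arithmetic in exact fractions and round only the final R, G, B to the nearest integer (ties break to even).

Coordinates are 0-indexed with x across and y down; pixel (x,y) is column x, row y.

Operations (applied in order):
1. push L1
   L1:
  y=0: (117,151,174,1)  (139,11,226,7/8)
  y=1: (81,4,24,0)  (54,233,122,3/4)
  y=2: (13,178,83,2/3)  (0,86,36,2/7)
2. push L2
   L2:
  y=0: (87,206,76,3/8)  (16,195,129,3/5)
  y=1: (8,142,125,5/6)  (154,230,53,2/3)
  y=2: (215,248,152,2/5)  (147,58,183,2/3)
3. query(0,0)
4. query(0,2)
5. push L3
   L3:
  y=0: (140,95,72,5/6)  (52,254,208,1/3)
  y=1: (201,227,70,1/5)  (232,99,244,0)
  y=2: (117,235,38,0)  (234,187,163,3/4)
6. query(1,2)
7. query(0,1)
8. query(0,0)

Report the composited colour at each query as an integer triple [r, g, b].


query (0,0) [L1,L2] — begin 0,0,0
+L1 (α=1) → [117, 151, 174]
+L2 (α=3/8) → [423/4, 1373/8, 549/4]
→ [106, 172, 137]

(0,2) stack=L1,L2; from [0,0,0]:
after L1 α=2/3: [26/3, 356/3, 166/3]
after L2 α=2/5: [456/5, 852/5, 94]
→ [91, 170, 94]

at x=1,y=2 over L1,L2,L3:
after L1 α=2/7: [0, 172/7, 72/7]
after L2 α=2/3: [98, 328/7, 878/7]
after L3 α=3/4: [200, 4255/28, 4301/28]
= [200, 152, 154]

(0,1) stack=L1,L2,L3; from [0,0,0]:
+L1 (α=0) → [0, 0, 0]
+L2 (α=5/6) → [20/3, 355/3, 625/6]
+L3 (α=1/5) → [683/15, 2101/15, 292/3]
= [46, 140, 97]

at x=0,y=0 over L1,L2,L3:
L1 α=1: [117, 151, 174]
L2 α=3/8: [423/4, 1373/8, 549/4]
L3 α=5/6: [3223/24, 5173/48, 663/8]
= [134, 108, 83]


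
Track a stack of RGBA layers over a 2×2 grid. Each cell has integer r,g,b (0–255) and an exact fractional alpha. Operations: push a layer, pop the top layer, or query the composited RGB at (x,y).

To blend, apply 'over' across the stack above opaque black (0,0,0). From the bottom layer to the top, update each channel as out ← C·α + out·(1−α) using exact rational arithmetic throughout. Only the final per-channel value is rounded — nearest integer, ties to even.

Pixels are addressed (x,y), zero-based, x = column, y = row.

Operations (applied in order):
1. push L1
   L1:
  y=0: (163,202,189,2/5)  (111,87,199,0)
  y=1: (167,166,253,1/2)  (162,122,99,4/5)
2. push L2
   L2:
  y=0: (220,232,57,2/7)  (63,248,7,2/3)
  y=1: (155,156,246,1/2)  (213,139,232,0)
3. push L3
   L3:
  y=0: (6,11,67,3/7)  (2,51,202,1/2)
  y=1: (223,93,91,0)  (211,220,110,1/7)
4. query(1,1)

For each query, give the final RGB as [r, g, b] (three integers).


at x=1,y=1 over L1,L2,L3:
after L1 α=4/5: [648/5, 488/5, 396/5]
after L2 α=0: [648/5, 488/5, 396/5]
after L3 α=1/7: [4943/35, 4028/35, 418/5]
→ [141, 115, 84]


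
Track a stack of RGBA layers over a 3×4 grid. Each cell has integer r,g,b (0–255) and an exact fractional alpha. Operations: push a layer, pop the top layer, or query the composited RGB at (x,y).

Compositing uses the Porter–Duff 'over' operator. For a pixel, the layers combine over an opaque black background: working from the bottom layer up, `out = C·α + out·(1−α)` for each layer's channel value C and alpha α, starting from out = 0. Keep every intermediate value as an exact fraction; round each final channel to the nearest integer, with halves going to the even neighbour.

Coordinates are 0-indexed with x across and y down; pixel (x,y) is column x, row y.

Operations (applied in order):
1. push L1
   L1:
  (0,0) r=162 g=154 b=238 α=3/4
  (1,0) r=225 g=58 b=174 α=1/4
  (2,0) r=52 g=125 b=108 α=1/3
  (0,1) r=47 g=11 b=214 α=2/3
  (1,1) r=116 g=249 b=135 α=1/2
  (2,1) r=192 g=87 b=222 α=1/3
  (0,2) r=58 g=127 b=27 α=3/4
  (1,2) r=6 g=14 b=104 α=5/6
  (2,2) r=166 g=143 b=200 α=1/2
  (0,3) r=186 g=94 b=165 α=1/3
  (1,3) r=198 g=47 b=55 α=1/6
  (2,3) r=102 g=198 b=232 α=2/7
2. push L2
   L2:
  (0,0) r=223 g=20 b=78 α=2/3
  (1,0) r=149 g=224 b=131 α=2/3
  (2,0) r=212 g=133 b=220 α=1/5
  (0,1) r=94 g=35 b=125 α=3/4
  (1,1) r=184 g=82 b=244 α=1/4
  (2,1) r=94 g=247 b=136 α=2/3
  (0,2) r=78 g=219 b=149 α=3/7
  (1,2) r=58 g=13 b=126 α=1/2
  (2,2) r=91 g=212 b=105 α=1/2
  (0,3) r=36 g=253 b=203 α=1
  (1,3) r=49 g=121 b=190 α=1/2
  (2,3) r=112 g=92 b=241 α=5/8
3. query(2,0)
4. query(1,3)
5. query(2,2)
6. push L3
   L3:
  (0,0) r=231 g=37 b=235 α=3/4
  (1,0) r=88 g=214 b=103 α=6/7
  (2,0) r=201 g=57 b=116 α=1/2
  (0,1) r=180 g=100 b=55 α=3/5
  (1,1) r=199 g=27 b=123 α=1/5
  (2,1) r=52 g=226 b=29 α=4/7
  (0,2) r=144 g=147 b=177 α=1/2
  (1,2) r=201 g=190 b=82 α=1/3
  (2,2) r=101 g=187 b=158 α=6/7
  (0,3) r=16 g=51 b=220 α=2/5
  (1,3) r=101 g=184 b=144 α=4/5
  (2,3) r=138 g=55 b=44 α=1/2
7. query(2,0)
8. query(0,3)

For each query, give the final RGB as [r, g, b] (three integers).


at x=2,y=0 over L1,L2:
after L1 α=1/3: [52/3, 125/3, 36]
after L2 α=1/5: [844/15, 899/15, 364/5]
rounded: [56, 60, 73]

(1,3) stack=L1,L2; from [0,0,0]:
after L1 α=1/6: [33, 47/6, 55/6]
after L2 α=1/2: [41, 773/12, 1195/12]
rounded: [41, 64, 100]

(2,2) stack=L1,L2; from [0,0,0]:
+L1 (α=1/2) → [83, 143/2, 100]
+L2 (α=1/2) → [87, 567/4, 205/2]
rounded: [87, 142, 102]

at x=2,y=0 over L1,L2,L3:
L1 α=1/3: [52/3, 125/3, 36]
L2 α=1/5: [844/15, 899/15, 364/5]
L3 α=1/2: [3859/30, 877/15, 472/5]
rounded: [129, 58, 94]

at x=0,y=3 over L1,L2,L3:
L1 α=1/3: [62, 94/3, 55]
L2 α=1: [36, 253, 203]
L3 α=2/5: [28, 861/5, 1049/5]
= [28, 172, 210]


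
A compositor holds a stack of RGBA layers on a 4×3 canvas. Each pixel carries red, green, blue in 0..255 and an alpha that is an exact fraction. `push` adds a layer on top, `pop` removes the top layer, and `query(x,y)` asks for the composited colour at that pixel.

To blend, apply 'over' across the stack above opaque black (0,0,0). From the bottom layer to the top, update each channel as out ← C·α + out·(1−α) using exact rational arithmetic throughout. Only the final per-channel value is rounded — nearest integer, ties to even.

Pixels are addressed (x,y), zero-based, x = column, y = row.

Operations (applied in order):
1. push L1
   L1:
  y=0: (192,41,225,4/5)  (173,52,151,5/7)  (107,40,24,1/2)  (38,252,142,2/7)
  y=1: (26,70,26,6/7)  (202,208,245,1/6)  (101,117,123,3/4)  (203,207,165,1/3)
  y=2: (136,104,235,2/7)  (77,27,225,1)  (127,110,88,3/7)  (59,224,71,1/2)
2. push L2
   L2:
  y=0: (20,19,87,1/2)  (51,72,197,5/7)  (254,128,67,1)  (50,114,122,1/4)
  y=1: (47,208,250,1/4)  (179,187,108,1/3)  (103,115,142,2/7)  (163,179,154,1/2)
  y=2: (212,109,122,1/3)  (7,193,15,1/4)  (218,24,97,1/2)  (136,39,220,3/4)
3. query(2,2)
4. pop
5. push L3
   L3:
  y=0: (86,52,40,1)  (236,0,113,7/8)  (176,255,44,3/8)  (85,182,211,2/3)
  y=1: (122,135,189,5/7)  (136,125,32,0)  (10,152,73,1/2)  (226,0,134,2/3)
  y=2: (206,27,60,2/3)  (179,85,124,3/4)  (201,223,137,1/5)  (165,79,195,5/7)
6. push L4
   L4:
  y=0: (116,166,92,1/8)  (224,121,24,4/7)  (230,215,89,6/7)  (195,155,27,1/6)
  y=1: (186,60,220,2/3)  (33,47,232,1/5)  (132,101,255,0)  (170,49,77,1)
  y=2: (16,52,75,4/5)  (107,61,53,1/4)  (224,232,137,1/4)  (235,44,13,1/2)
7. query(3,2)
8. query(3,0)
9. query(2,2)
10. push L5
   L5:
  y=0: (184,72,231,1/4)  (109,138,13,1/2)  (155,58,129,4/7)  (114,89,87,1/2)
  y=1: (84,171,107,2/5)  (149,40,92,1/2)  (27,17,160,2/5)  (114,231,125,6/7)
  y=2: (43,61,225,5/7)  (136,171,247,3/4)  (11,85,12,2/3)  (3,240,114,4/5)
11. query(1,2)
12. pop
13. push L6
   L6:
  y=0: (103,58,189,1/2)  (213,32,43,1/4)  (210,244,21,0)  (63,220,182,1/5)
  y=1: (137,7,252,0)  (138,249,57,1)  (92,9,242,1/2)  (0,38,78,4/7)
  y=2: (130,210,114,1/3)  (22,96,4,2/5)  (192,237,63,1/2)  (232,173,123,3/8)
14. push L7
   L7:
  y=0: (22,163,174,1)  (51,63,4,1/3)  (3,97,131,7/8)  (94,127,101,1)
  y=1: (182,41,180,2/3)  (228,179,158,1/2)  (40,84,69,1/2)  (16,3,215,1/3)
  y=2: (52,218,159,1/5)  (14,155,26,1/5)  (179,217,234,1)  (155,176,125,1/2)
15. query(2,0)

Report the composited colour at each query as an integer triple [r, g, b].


query (2,2) [L1,L2] — begin 0,0,0
L1 α=3/7: [381/7, 330/7, 264/7]
L2 α=1/2: [1907/14, 249/7, 943/14]
→ [136, 36, 67]

(3,2) stack=L1,L3,L4; from [0,0,0]:
after L1 α=1/2: [59/2, 112, 71/2]
after L3 α=5/7: [884/7, 619/7, 1046/7]
after L4 α=1/2: [2529/14, 927/14, 1137/14]
→ [181, 66, 81]

query (3,0) [L1,L3,L4] — begin 0,0,0
after L1 α=2/7: [76/7, 72, 284/7]
after L3 α=2/3: [422/7, 436/3, 3238/21]
after L4 α=1/6: [3475/42, 2645/18, 16757/126]
rounded: [83, 147, 133]

at x=2,y=2 over L1,L3,L4:
after L1 α=3/7: [381/7, 330/7, 264/7]
after L3 α=1/5: [2931/35, 2881/35, 403/7]
after L4 α=1/4: [16633/140, 16763/140, 542/7]
= [119, 120, 77]

at x=1,y=2 over L1,L3,L4,L5:
L1 α=1: [77, 27, 225]
L3 α=3/4: [307/2, 141/2, 597/4]
L4 α=1/4: [1135/8, 545/8, 2003/16]
L5 α=3/4: [4399/32, 4649/32, 13859/64]
→ [137, 145, 217]

at x=2,y=0 over L1,L3,L4,L6,L7:
L1 α=1/2: [107/2, 20, 12]
L3 α=3/8: [1591/16, 865/8, 24]
L4 α=6/7: [23671/112, 11185/56, 558/7]
L6 α=0: [23671/112, 11185/56, 558/7]
L7 α=7/8: [26023/896, 49209/448, 6977/56]
rounded: [29, 110, 125]
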